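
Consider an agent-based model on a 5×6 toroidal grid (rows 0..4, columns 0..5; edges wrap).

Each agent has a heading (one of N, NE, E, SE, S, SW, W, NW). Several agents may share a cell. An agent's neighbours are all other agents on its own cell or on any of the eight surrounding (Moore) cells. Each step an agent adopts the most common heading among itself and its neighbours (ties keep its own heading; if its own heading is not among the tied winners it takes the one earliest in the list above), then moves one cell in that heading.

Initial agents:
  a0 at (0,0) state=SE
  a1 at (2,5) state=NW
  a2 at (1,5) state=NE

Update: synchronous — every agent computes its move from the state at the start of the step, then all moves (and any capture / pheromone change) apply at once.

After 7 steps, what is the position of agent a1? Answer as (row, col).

t=1: a0@(1,1):SE a1@(1,4):NW a2@(0,0):NE
t=2: a0@(2,2):SE a1@(0,3):NW a2@(4,1):NE
t=3: a0@(3,3):SE a1@(4,2):NW a2@(3,2):NE
t=4: a0@(4,4):SE a1@(3,1):NW a2@(2,3):NE
t=5: a0@(0,5):SE a1@(2,0):NW a2@(1,4):NE
t=6: a0@(1,0):SE a1@(1,5):NW a2@(0,5):NE
t=7: a0@(2,1):SE a1@(0,4):NW a2@(4,0):NE

(0, 4)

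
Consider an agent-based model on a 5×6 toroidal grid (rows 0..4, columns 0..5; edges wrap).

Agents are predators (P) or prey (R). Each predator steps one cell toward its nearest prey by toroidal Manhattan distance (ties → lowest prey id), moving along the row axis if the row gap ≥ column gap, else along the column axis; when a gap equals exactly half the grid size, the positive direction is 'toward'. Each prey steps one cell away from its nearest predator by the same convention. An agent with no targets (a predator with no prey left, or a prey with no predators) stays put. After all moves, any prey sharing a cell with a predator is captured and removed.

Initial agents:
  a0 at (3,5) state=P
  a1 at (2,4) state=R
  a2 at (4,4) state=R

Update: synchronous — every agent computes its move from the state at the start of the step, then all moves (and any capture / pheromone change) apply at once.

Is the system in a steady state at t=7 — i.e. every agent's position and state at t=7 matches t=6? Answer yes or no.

no

t=1: a0@(2,5):P a1@(1,4):R a2@(0,4):R
t=2: a0@(1,5):P a1@(0,4):R a2@(4,4):R
t=3: a0@(0,5):P a1@(4,4):R a2@(3,4):R
t=4: a0@(4,5):P a1@(3,4):R a2@(2,4):R
t=5: a0@(3,5):P a1@(2,4):R a2@(1,4):R
t=6: a0@(2,5):P a1@(1,4):R a2@(0,4):R
t=7: a0@(1,5):P a1@(0,4):R a2@(4,4):R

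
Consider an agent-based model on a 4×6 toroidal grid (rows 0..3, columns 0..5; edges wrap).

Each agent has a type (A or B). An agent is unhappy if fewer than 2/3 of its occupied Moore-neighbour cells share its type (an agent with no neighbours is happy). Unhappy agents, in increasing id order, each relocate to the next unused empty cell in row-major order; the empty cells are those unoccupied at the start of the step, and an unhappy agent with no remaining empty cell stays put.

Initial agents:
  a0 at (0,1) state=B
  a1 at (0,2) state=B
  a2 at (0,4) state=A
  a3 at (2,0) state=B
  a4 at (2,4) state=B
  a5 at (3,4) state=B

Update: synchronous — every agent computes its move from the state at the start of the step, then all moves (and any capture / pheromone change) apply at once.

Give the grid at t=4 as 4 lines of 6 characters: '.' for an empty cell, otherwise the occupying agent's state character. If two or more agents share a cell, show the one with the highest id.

...BBB
A.....
B...B.
......

t=1: a0@(0,1):B a1@(0,2):B a2@(0,0):A a3@(2,0):B a4@(2,4):B a5@(0,3):B
t=2: a0@(0,4):B a1@(0,2):B a2@(0,5):A a3@(2,0):B a4@(2,4):B a5@(0,3):B
t=3: a0@(0,0):B a1@(0,2):B a2@(0,1):A a3@(2,0):B a4@(2,4):B a5@(0,3):B
t=4: a0@(0,4):B a1@(0,5):B a2@(1,0):A a3@(2,0):B a4@(2,4):B a5@(0,3):B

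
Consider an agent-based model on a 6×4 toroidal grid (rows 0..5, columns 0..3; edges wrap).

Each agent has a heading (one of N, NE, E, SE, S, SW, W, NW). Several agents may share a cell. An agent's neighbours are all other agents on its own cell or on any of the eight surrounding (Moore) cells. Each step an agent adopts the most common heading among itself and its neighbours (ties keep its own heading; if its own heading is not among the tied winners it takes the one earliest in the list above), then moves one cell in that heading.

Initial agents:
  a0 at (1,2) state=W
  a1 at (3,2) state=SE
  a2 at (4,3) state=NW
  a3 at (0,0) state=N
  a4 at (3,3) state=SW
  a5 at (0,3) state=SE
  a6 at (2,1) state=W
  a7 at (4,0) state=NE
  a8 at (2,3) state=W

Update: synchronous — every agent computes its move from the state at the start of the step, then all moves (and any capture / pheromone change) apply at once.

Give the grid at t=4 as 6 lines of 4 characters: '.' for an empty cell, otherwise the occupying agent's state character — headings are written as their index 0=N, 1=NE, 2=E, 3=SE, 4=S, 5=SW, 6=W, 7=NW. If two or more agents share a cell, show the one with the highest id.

....
.665
.6.6
..66
..6.
....

t=1: a0@(1,1):W a1@(3,1):W a2@(3,2):NW a3@(5,0):N a4@(4,2):SW a5@(1,0):SE a6@(2,0):W a7@(3,1):NE a8@(2,2):W
t=2: a0@(1,0):W a1@(3,0):W a2@(3,1):W a3@(4,0):N a4@(5,1):SW a5@(1,3):W a6@(2,3):W a7@(3,0):W a8@(2,1):W
t=3: a0@(1,3):W a1@(3,3):W a2@(3,0):W a3@(4,3):W a4@(0,0):SW a5@(1,2):W a6@(2,2):W a7@(3,3):W a8@(2,0):W
t=4: a0@(1,2):W a1@(3,2):W a2@(3,3):W a3@(4,2):W a4@(1,3):SW a5@(1,1):W a6@(2,1):W a7@(3,2):W a8@(2,3):W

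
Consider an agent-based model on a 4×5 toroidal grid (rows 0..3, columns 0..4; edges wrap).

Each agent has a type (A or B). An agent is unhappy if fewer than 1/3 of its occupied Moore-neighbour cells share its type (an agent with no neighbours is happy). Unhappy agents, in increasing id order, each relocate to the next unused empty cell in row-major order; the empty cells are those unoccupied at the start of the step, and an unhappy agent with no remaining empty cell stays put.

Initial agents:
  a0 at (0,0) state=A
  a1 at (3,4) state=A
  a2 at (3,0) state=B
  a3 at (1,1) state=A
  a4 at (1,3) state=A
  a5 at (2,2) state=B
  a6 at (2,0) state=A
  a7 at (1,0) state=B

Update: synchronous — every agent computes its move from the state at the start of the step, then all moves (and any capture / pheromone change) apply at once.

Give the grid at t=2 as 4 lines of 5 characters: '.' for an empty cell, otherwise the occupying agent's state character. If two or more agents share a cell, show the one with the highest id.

A.ABB
BA...
A....
....A

t=1: a0@(0,0):A a1@(3,4):A a2@(0,1):B a3@(1,1):A a4@(0,2):A a5@(0,3):B a6@(2,0):A a7@(0,4):B
t=2: a0@(0,0):A a1@(3,4):A a2@(1,0):B a3@(1,1):A a4@(0,2):A a5@(0,3):B a6@(2,0):A a7@(0,4):B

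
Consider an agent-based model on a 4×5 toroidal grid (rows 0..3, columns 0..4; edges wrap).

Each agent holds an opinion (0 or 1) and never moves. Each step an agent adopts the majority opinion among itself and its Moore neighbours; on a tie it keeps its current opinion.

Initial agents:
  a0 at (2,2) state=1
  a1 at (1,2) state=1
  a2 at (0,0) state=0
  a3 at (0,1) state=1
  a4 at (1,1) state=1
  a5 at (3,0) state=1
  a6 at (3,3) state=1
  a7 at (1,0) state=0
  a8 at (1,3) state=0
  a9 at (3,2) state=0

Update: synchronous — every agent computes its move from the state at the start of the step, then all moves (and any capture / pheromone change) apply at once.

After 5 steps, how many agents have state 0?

t=1: a0@(2,2):1 a1@(1,2):1 a2@(0,0):1 a3@(0,1):1 a4@(1,1):1 a5@(3,0):1 a6@(3,3):1 a7@(1,0):0 a8@(1,3):1 a9@(3,2):1
t=2: a0@(2,2):1 a1@(1,2):1 a2@(0,0):1 a3@(0,1):1 a4@(1,1):1 a5@(3,0):1 a6@(3,3):1 a7@(1,0):1 a8@(1,3):1 a9@(3,2):1
t=3: (unchanged — steady state)

0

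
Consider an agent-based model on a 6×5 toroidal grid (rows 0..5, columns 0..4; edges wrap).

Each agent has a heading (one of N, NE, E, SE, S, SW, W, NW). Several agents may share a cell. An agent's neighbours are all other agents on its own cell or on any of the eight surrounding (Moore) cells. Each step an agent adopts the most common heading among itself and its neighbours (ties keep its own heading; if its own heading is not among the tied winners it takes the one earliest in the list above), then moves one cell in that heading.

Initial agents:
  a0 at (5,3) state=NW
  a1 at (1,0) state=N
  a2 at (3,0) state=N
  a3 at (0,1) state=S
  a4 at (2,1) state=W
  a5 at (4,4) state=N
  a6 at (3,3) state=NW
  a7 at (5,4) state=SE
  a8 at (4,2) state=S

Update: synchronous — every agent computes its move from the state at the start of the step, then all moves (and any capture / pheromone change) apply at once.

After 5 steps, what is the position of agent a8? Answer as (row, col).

(5, 2)

t=1: a0@(4,2):NW a1@(0,0):N a2@(2,0):N a3@(1,1):S a4@(1,1):N a5@(3,4):N a6@(2,2):NW a7@(0,0):SE a8@(3,1):NW
t=2: a0@(3,1):NW a1@(5,0):N a2@(1,0):N a3@(0,1):N a4@(0,1):N a5@(2,4):N a6@(1,1):NW a7@(5,0):N a8@(2,0):NW
t=3: a0@(2,0):NW a1@(4,0):N a2@(0,0):N a3@(5,1):N a4@(5,1):N a5@(1,4):N a6@(0,1):N a7@(4,0):N a8@(1,4):NW
t=4: a0@(1,4):NW a1@(3,0):N a2@(5,0):N a3@(4,1):N a4@(4,1):N a5@(0,4):N a6@(5,1):N a7@(3,0):N a8@(0,3):NW
t=5: a0@(0,3):NW a1@(2,0):N a2@(4,0):N a3@(3,1):N a4@(3,1):N a5@(5,4):N a6@(4,1):N a7@(2,0):N a8@(5,2):NW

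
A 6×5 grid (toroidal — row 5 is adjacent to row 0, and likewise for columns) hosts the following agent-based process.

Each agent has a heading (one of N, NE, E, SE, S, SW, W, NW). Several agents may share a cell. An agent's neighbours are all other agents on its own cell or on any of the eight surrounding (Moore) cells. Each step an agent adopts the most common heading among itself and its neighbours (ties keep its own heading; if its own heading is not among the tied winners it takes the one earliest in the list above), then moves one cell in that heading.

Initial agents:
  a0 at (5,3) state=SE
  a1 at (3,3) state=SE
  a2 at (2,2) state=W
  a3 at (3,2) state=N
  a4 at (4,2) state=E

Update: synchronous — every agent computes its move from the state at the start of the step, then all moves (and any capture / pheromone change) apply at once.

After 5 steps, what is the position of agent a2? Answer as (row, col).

(3, 4)

t=1: a0@(0,4):SE a1@(4,4):SE a2@(2,1):W a3@(2,2):N a4@(5,3):SE
t=2: a0@(1,0):SE a1@(5,0):SE a2@(2,0):W a3@(1,2):N a4@(0,4):SE
t=3: a0@(2,1):SE a1@(0,1):SE a2@(2,4):W a3@(0,2):N a4@(1,0):SE
t=4: a0@(3,2):SE a1@(1,2):SE a2@(2,3):W a3@(5,2):N a4@(2,1):SE
t=5: a0@(4,3):SE a1@(2,3):SE a2@(3,4):SE a3@(4,2):N a4@(3,2):SE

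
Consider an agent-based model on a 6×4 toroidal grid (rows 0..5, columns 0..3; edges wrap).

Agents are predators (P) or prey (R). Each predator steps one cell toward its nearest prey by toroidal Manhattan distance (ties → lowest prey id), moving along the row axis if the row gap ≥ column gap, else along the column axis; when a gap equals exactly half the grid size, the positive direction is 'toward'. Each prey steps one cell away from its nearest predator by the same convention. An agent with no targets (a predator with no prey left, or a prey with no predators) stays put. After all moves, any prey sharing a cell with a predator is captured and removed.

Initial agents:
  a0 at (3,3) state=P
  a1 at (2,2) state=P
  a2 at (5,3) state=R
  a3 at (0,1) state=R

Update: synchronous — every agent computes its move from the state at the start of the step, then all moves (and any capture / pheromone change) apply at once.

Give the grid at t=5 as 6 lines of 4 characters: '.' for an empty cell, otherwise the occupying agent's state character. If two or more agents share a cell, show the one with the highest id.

t=1: a0@(4,3):P a1@(1,2):P a2@(0,3):R a3@(5,1):R
t=2: a0@(5,3):P a1@(0,2):P a2@(1,3):R a3@(5,0):R
t=3: a0@(5,0):P a1@(1,2):P a2@(2,3):R a3@(5,1):R
t=4: a0@(5,1):P a1@(2,2):P a2@(3,3):R a3@(5,2):R
t=5: a0@(5,2):P a1@(3,2):P a2@(4,3):R a3@(5,3):R

....
....
....
..P.
...R
..PR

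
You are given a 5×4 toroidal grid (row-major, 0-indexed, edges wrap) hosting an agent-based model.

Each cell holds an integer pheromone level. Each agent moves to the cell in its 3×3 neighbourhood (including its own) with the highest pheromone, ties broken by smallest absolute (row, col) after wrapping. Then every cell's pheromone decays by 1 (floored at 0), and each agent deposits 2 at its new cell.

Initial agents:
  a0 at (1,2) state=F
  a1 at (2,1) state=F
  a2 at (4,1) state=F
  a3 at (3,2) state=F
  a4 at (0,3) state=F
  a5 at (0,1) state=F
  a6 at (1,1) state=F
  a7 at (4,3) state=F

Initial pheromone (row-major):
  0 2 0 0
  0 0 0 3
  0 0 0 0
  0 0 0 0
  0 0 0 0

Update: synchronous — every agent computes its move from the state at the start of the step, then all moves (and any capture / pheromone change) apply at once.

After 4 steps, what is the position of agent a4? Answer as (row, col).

(1, 3)

t=1: a0@(1,3) a1@(1,0) a2@(0,1) a3@(2,1) a4@(1,3) a5@(0,1) a6@(0,1) a7@(0,0) | pheromone: 2 7 0 0 / 2 0 0 6 / 0 2 0 0 / 0 0 0 0 / 0 0 0 0
t=2: a0@(1,3) a1@(0,1) a2@(0,1) a3@(1,0) a4@(1,3) a5@(0,1) a6@(0,1) a7@(0,1) | pheromone: 1 16 0 0 / 3 0 0 9 / 0 1 0 0 / 0 0 0 0 / 0 0 0 0
t=3: a0@(1,3) a1@(0,1) a2@(0,1) a3@(0,1) a4@(1,3) a5@(0,1) a6@(0,1) a7@(0,1) | pheromone: 0 27 0 0 / 2 0 0 12 / 0 0 0 0 / 0 0 0 0 / 0 0 0 0
t=4: a0@(1,3) a1@(0,1) a2@(0,1) a3@(0,1) a4@(1,3) a5@(0,1) a6@(0,1) a7@(0,1) | pheromone: 0 38 0 0 / 1 0 0 15 / 0 0 0 0 / 0 0 0 0 / 0 0 0 0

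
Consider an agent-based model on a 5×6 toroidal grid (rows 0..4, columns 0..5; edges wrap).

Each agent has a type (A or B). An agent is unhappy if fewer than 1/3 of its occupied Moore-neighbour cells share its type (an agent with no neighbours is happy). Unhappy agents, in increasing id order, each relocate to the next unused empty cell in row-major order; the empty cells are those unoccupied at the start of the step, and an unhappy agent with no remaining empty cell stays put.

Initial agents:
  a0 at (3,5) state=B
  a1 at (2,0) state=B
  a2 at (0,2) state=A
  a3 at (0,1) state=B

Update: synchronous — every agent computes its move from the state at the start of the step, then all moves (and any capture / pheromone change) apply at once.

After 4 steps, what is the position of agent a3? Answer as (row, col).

(0, 3)

t=1: a0@(3,5):B a1@(2,0):B a2@(0,0):A a3@(0,3):B
t=2: (unchanged — steady state)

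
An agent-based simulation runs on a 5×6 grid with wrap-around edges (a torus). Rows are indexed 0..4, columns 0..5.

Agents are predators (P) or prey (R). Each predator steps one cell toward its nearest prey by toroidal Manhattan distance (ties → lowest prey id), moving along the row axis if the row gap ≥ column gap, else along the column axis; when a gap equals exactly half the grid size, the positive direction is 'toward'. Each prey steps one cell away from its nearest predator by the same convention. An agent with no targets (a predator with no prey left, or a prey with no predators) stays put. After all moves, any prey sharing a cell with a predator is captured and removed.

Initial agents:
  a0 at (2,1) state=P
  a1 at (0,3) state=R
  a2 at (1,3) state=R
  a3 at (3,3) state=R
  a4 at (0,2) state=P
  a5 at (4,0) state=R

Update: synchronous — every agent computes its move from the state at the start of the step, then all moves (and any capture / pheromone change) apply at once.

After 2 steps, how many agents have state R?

4

t=1: a0@(2,2):P a1@(0,4):R a2@(2,3):R a3@(3,4):R a4@(0,3):P a5@(0,0):R
t=2: a0@(2,3):P a1@(0,5):R a2@(2,4):R a3@(3,5):R a4@(0,4):P a5@(0,5):R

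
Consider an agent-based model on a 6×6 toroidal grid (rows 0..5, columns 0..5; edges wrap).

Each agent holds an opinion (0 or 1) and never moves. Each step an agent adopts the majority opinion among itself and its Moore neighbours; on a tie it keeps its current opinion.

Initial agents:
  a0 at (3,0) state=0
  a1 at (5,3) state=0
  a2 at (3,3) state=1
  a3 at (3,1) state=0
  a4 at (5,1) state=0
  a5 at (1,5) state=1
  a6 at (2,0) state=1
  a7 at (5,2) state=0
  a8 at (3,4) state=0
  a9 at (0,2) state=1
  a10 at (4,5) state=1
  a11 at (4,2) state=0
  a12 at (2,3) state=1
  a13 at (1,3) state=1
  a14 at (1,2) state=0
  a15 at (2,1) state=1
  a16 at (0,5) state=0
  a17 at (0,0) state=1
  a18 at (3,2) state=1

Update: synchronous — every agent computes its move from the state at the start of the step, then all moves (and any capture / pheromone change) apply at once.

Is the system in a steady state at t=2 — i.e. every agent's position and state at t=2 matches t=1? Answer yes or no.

t=1: a0@(3,0):1 a1@(5,3):0 a2@(3,3):1 a3@(3,1):0 a4@(5,1):0 a5@(1,5):1 a6@(2,0):1 a7@(5,2):0 a8@(3,4):1 a9@(0,2):0 a10@(4,5):0 a11@(4,2):0 a12@(2,3):1 a13@(1,3):1 a14@(1,2):1 a15@(2,1):1 a16@(0,5):1 a17@(0,0):1 a18@(3,2):1
t=2: a0@(3,0):1 a1@(5,3):0 a2@(3,3):1 a3@(3,1):1 a4@(5,1):0 a5@(1,5):1 a6@(2,0):1 a7@(5,2):0 a8@(3,4):1 a9@(0,2):0 a10@(4,5):1 a11@(4,2):0 a12@(2,3):1 a13@(1,3):1 a14@(1,2):1 a15@(2,1):1 a16@(0,5):1 a17@(0,0):1 a18@(3,2):1

no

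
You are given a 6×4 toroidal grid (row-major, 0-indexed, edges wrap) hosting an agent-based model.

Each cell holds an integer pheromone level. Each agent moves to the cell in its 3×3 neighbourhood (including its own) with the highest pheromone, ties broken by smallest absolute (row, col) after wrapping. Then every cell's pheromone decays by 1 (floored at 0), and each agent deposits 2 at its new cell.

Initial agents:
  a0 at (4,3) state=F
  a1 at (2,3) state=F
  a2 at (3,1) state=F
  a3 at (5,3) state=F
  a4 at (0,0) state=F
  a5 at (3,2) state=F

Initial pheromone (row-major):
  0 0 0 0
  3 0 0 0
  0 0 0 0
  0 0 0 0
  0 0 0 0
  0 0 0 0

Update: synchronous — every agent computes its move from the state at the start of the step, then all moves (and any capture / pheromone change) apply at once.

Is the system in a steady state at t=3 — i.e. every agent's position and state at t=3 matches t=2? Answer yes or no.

t=1: a0@(3,0) a1@(1,0) a2@(2,0) a3@(0,0) a4@(1,0) a5@(2,1) | pheromone: 2 0 0 0 / 6 0 0 0 / 2 2 0 0 / 2 0 0 0 / 0 0 0 0 / 0 0 0 0
t=2: a0@(2,0) a1@(1,0) a2@(1,0) a3@(1,0) a4@(1,0) a5@(1,0) | pheromone: 1 0 0 0 / 15 0 0 0 / 3 1 0 0 / 1 0 0 0 / 0 0 0 0 / 0 0 0 0
t=3: a0@(1,0) a1@(1,0) a2@(1,0) a3@(1,0) a4@(1,0) a5@(1,0) | pheromone: 0 0 0 0 / 26 0 0 0 / 2 0 0 0 / 0 0 0 0 / 0 0 0 0 / 0 0 0 0

no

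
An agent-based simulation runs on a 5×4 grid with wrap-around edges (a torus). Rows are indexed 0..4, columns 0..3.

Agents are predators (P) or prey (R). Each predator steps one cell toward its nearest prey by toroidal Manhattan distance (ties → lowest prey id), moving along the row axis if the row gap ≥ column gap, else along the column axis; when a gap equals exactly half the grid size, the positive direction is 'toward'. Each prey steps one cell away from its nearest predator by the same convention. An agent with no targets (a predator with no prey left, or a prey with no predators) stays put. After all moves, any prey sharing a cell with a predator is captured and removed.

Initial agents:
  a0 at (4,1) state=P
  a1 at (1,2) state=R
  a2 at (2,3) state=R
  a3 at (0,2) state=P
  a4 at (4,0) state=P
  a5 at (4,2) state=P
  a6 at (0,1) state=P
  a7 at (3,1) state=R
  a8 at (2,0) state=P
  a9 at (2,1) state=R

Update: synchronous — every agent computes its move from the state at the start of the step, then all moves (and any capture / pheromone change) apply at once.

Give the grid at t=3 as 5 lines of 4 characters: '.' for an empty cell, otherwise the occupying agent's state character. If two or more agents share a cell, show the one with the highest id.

.R..
PP..
....
..P.
..R.

t=1: a0@(3,1):P a1@(2,2):R a2@(2,2):R a3@(1,2):P a4@(3,0):P a5@(0,2):P a6@(1,1):P a7@(2,1):R a8@(2,3):P a9@(2,2):R
t=2: a0@(2,1):P a1@(3,2):R a2@(3,2):R a3@(2,2):P a4@(2,0):P a5@(1,2):P a6@(2,1):P a7@(1,1):R a8@(2,2):P a9@(3,2):R
t=3: a0@(1,1):P a1@(4,2):R a2@(4,2):R a3@(3,2):P a4@(1,0):P a5@(1,1):P a6@(1,1):P a7@(0,1):R a8@(3,2):P a9@(4,2):R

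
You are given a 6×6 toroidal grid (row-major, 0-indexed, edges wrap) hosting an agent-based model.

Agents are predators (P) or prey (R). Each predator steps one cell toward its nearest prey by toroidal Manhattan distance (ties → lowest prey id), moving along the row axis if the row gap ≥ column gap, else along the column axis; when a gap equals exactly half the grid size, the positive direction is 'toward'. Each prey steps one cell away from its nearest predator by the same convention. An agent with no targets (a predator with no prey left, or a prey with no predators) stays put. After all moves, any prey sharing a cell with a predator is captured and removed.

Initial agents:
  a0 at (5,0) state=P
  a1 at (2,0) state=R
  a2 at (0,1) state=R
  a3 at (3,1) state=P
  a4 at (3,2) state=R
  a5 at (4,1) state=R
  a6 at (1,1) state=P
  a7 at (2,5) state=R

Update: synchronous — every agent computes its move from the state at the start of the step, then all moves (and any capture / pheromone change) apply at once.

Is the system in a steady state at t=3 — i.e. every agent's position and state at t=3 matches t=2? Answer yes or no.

no

t=1: a0@(0,0):P a1@(1,0):R a2@(5,1):R a3@(3,2):P a4@(3,3):R a5@(5,1):R a6@(0,1):P a7@(2,4):R
t=2: a0@(1,0):P a1@(2,0):R a2@(4,1):R a3@(3,3):P a4@(3,4):R a5@(4,1):R a6@(5,1):P a7@(2,5):R
t=3: a0@(2,0):P a1@(3,0):R a2@(3,1):R a3@(3,4):P a4@(3,5):R a5@(3,1):R a6@(4,1):P a7@(3,5):R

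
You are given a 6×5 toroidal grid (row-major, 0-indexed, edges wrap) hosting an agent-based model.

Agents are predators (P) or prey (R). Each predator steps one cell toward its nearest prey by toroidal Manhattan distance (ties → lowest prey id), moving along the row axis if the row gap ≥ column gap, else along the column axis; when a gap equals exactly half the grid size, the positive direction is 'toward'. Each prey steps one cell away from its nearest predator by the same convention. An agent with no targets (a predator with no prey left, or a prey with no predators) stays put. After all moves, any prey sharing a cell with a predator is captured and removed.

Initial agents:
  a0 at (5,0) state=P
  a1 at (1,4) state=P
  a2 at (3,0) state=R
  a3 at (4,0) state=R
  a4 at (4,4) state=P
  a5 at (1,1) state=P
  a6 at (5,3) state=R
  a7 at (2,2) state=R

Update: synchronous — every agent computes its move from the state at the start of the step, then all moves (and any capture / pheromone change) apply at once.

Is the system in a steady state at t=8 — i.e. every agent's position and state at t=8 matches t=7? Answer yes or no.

no

t=1: a0@(4,0):P a1@(2,4):P a2@(2,0):R a3@(3,0):R a4@(4,0):P a5@(2,1):P a6@(5,2):R a7@(3,2):R
t=2: a0@(3,0):P a1@(2,0):P a2@(2,1):R a4@(3,0):P a5@(2,0):P a6@(5,3):R a7@(4,2):R
t=3: a0@(2,0):P a1@(2,1):P a2@(2,2):R a4@(2,0):P a5@(2,1):P a6@(0,3):R a7@(4,3):R
t=4: a0@(2,1):P a1@(2,2):P a2@(2,3):R a4@(2,1):P a5@(2,2):P a6@(5,3):R a7@(5,3):R
t=5: a0@(2,2):P a1@(2,3):P a2@(2,4):R a4@(2,2):P a5@(2,3):P a6@(4,3):R a7@(4,3):R
t=6: a0@(2,3):P a1@(2,4):P a2@(2,0):R a4@(2,3):P a5@(2,4):P a6@(5,3):R a7@(5,3):R
t=7: a0@(2,4):P a1@(2,0):P a2@(2,1):R a4@(2,4):P a5@(2,0):P a6@(4,3):R a7@(4,3):R
t=8: a0@(2,0):P a1@(2,1):P a2@(2,2):R a4@(2,0):P a5@(2,1):P a6@(5,3):R a7@(5,3):R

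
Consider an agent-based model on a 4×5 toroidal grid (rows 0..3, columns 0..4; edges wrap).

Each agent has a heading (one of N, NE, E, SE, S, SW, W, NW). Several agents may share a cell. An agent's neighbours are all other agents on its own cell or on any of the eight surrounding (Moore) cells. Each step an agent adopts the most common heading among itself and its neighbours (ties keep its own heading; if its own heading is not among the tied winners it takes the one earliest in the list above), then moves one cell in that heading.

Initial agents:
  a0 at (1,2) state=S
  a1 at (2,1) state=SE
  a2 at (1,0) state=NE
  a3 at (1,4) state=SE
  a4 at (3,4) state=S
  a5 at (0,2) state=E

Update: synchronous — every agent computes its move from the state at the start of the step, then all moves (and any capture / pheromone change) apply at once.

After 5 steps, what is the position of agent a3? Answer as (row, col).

(2, 4)

t=1: a0@(2,2):S a1@(3,2):SE a2@(2,1):SE a3@(2,0):SE a4@(0,4):S a5@(0,3):E
t=2: a0@(3,3):SE a1@(0,3):SE a2@(3,2):SE a3@(3,1):SE a4@(1,4):S a5@(0,4):E
t=3: a0@(0,4):SE a1@(1,4):SE a2@(0,3):SE a3@(0,2):SE a4@(2,4):S a5@(1,0):SE
t=4: a0@(1,0):SE a1@(2,0):SE a2@(1,4):SE a3@(1,3):SE a4@(3,0):SE a5@(2,1):SE
t=5: a0@(2,1):SE a1@(3,1):SE a2@(2,0):SE a3@(2,4):SE a4@(0,1):SE a5@(3,2):SE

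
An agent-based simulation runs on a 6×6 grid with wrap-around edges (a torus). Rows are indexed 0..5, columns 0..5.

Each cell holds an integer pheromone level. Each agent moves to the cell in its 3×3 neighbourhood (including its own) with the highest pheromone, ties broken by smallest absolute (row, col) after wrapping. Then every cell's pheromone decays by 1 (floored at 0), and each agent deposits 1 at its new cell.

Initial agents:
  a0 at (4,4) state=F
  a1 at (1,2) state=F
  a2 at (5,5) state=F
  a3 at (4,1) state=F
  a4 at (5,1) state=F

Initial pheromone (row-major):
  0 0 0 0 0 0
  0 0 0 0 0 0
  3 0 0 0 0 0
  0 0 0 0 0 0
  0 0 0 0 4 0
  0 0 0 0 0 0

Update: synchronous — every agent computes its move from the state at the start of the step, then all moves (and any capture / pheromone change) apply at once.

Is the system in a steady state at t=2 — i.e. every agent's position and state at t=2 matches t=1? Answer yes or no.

no

t=1: a0@(4,4) a1@(0,1) a2@(4,4) a3@(3,0) a4@(0,0) | pheromone: 1 1 0 0 0 0 / 0 0 0 0 0 0 / 2 0 0 0 0 0 / 1 0 0 0 0 0 / 0 0 0 0 5 0 / 0 0 0 0 0 0
t=2: a0@(4,4) a1@(0,0) a2@(4,4) a3@(2,0) a4@(0,0) | pheromone: 2 0 0 0 0 0 / 0 0 0 0 0 0 / 2 0 0 0 0 0 / 0 0 0 0 0 0 / 0 0 0 0 6 0 / 0 0 0 0 0 0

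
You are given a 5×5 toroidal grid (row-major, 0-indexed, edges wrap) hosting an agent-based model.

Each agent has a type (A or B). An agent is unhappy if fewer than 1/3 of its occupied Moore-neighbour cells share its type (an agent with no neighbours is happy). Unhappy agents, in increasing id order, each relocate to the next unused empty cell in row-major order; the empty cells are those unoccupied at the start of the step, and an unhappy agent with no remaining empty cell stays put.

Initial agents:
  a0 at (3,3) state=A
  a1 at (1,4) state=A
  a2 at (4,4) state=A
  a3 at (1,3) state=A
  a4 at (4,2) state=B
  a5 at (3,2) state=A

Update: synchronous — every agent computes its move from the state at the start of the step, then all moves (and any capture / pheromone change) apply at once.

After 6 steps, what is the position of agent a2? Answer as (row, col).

(4, 4)

t=1: a0@(3,3):A a1@(1,4):A a2@(4,4):A a3@(1,3):A a4@(0,0):B a5@(3,2):A
t=2: a0@(3,3):A a1@(1,4):A a2@(4,4):A a3@(1,3):A a4@(0,1):B a5@(3,2):A
t=3: (unchanged — steady state)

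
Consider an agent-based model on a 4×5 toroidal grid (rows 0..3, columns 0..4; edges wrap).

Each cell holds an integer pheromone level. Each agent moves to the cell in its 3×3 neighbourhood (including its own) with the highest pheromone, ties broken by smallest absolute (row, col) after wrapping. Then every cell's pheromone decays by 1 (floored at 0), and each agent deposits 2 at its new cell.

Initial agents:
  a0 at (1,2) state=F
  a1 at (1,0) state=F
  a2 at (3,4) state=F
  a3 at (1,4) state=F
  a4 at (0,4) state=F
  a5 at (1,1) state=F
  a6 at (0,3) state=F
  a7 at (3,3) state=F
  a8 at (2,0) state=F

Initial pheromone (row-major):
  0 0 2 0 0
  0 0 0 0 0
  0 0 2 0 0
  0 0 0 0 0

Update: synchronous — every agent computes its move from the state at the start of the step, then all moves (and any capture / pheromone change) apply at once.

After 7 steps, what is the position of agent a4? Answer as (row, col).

t=1: a0@(0,2) a1@(0,0) a2@(0,0) a3@(0,0) a4@(0,0) a5@(0,2) a6@(0,2) a7@(0,2) a8@(1,0) | pheromone: 8 0 9 0 0 / 2 0 0 0 0 / 0 0 1 0 0 / 0 0 0 0 0
t=2: a0@(0,2) a1@(0,0) a2@(0,0) a3@(0,0) a4@(0,0) a5@(0,2) a6@(0,2) a7@(0,2) a8@(0,0) | pheromone: 17 0 16 0 0 / 1 0 0 0 0 / 0 0 0 0 0 / 0 0 0 0 0
t=3: a0@(0,2) a1@(0,0) a2@(0,0) a3@(0,0) a4@(0,0) a5@(0,2) a6@(0,2) a7@(0,2) a8@(0,0) | pheromone: 26 0 23 0 0 / 0 0 0 0 0 / 0 0 0 0 0 / 0 0 0 0 0
t=4: a0@(0,2) a1@(0,0) a2@(0,0) a3@(0,0) a4@(0,0) a5@(0,2) a6@(0,2) a7@(0,2) a8@(0,0) | pheromone: 35 0 30 0 0 / 0 0 0 0 0 / 0 0 0 0 0 / 0 0 0 0 0
t=5: a0@(0,2) a1@(0,0) a2@(0,0) a3@(0,0) a4@(0,0) a5@(0,2) a6@(0,2) a7@(0,2) a8@(0,0) | pheromone: 44 0 37 0 0 / 0 0 0 0 0 / 0 0 0 0 0 / 0 0 0 0 0
t=6: a0@(0,2) a1@(0,0) a2@(0,0) a3@(0,0) a4@(0,0) a5@(0,2) a6@(0,2) a7@(0,2) a8@(0,0) | pheromone: 53 0 44 0 0 / 0 0 0 0 0 / 0 0 0 0 0 / 0 0 0 0 0
t=7: a0@(0,2) a1@(0,0) a2@(0,0) a3@(0,0) a4@(0,0) a5@(0,2) a6@(0,2) a7@(0,2) a8@(0,0) | pheromone: 62 0 51 0 0 / 0 0 0 0 0 / 0 0 0 0 0 / 0 0 0 0 0

(0, 0)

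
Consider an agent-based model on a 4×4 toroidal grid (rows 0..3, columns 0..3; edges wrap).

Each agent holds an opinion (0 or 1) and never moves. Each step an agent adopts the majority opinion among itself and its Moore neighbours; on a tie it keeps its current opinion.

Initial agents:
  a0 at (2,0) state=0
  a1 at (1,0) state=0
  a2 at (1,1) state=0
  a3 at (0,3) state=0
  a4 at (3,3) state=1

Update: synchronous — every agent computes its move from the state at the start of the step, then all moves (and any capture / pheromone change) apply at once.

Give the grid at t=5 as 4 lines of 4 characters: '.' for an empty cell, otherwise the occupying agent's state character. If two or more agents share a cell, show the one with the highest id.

t=1: a0@(2,0):0 a1@(1,0):0 a2@(1,1):0 a3@(0,3):0 a4@(3,3):0
t=2: (unchanged — steady state)

...0
00..
0...
...0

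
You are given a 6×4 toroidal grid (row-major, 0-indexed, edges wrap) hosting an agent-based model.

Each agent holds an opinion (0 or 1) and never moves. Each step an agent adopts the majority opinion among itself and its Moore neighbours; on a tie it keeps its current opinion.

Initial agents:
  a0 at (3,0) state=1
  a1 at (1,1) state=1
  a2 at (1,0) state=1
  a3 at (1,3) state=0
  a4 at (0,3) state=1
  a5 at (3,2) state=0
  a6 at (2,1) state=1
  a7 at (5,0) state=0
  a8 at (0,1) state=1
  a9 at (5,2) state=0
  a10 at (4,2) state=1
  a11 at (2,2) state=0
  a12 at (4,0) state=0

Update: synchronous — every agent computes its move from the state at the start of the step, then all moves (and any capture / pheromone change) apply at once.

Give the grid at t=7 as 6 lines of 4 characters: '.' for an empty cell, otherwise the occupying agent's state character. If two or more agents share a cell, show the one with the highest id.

t=1: a0@(3,0):1 a1@(1,1):1 a2@(1,0):1 a3@(1,3):0 a4@(0,3):0 a5@(3,2):0 a6@(2,1):1 a7@(5,0):0 a8@(0,1):1 a9@(5,2):1 a10@(4,2):0 a11@(2,2):0 a12@(4,0):0
t=2: (unchanged — steady state)

.1.0
11.0
.10.
1.0.
0.0.
0.1.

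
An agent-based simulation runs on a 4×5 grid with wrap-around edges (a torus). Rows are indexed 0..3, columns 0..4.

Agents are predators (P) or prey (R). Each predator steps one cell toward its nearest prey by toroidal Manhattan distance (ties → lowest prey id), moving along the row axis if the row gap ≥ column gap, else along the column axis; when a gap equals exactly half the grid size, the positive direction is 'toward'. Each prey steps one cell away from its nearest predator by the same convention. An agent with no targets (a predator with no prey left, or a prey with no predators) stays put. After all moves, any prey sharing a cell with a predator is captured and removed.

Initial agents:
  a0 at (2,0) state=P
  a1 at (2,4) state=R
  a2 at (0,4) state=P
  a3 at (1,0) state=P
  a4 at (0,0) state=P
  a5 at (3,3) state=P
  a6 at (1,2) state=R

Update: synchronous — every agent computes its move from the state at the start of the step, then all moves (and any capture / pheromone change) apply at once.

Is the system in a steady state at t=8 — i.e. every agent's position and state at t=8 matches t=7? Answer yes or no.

no

t=1: a0@(2,4):P a2@(1,4):P a3@(2,0):P a4@(1,0):P a5@(2,3):P a6@(1,3):R
t=2: a0@(1,4):P a2@(1,3):P a3@(2,4):P a4@(1,4):P a5@(1,3):P a6@(1,2):R
t=3: a0@(1,3):P a2@(1,2):P a3@(2,3):P a4@(1,3):P a5@(1,2):P a6@(1,1):R
t=4: a0@(1,2):P a2@(1,1):P a3@(2,2):P a4@(1,2):P a5@(1,1):P a6@(1,0):R
t=5: a0@(1,1):P a2@(1,0):P a3@(2,1):P a4@(1,1):P a5@(1,0):P a6@(1,4):R
t=6: a0@(1,0):P a2@(1,4):P a3@(2,0):P a4@(1,0):P a5@(1,4):P a6@(1,3):R
t=7: a0@(1,4):P a2@(1,3):P a3@(2,4):P a4@(1,4):P a5@(1,3):P a6@(1,2):R
t=8: a0@(1,3):P a2@(1,2):P a3@(2,3):P a4@(1,3):P a5@(1,2):P a6@(1,1):R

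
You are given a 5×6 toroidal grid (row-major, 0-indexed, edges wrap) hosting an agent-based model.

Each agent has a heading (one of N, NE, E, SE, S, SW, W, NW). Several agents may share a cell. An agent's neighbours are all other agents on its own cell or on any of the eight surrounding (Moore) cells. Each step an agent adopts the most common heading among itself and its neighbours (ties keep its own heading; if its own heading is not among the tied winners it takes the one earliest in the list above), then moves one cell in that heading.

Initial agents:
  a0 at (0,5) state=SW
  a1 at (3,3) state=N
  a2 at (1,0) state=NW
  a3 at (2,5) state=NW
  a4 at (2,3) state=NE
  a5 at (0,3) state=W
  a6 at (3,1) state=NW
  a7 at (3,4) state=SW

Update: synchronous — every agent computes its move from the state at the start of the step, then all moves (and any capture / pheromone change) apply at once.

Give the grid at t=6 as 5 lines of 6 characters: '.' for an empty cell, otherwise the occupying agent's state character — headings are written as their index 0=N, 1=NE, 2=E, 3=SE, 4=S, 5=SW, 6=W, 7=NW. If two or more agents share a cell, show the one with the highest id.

t=1: a0@(1,4):SW a1@(2,3):N a2@(0,5):NW a3@(1,4):NW a4@(1,4):NE a5@(0,2):W a6@(2,0):NW a7@(4,3):SW
t=2: a0@(0,3):NW a1@(1,3):N a2@(4,4):NW a3@(0,3):NW a4@(0,3):NW a5@(0,1):W a6@(1,5):NW a7@(0,2):SW
t=3: a0@(4,2):NW a1@(0,2):NW a2@(3,3):NW a3@(4,2):NW a4@(4,2):NW a5@(0,0):W a6@(0,4):NW a7@(4,1):NW
t=4: a0@(3,1):NW a1@(4,1):NW a2@(2,2):NW a3@(3,1):NW a4@(3,1):NW a5@(0,5):W a6@(4,3):NW a7@(3,0):NW
t=5: a0@(2,0):NW a1@(3,0):NW a2@(1,1):NW a3@(2,0):NW a4@(2,0):NW a5@(0,4):W a6@(3,2):NW a7@(2,5):NW
t=6: a0@(1,5):NW a1@(2,5):NW a2@(0,0):NW a3@(1,5):NW a4@(1,5):NW a5@(0,3):W a6@(2,1):NW a7@(1,4):NW

7..6..
....77
.7...7
......
......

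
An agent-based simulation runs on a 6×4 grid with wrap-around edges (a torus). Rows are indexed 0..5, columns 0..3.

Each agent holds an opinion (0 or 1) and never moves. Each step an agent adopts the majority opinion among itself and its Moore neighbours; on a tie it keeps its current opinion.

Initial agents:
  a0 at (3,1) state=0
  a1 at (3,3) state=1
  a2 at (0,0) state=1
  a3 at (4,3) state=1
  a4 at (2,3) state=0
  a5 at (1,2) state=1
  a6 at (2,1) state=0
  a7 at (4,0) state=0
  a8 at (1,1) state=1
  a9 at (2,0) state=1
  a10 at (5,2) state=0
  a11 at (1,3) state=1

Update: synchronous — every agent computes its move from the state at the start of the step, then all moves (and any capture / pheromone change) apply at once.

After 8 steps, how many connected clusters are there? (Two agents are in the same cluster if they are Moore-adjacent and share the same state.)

3

t=1: a0@(3,1):0 a1@(3,3):1 a2@(0,0):1 a3@(4,3):1 a4@(2,3):1 a5@(1,2):1 a6@(2,1):1 a7@(4,0):0 a8@(1,1):1 a9@(2,0):1 a10@(5,2):0 a11@(1,3):1
t=2: (unchanged — steady state)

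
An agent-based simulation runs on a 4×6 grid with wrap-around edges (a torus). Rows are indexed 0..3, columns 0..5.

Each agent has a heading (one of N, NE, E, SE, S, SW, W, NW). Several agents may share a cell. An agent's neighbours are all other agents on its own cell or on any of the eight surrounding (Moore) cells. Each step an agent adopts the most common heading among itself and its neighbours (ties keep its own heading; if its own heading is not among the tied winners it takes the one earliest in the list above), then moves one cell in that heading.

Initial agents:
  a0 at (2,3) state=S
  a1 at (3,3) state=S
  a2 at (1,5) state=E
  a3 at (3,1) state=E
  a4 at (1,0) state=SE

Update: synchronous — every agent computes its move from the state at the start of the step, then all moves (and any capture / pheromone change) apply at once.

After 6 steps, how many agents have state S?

t=1: a0@(3,3):S a1@(0,3):S a2@(1,0):E a3@(3,2):E a4@(2,1):SE
t=2: a0@(0,3):S a1@(1,3):S a2@(1,1):E a3@(0,2):S a4@(2,2):E
t=3: a0@(1,3):S a1@(2,3):S a2@(1,2):E a3@(1,2):S a4@(2,3):E
t=4: a0@(2,3):S a1@(3,3):S a2@(2,2):S a3@(2,2):S a4@(3,3):S
t=5: a0@(3,3):S a1@(0,3):S a2@(3,2):S a3@(3,2):S a4@(0,3):S
t=6: a0@(0,3):S a1@(1,3):S a2@(0,2):S a3@(0,2):S a4@(1,3):S

5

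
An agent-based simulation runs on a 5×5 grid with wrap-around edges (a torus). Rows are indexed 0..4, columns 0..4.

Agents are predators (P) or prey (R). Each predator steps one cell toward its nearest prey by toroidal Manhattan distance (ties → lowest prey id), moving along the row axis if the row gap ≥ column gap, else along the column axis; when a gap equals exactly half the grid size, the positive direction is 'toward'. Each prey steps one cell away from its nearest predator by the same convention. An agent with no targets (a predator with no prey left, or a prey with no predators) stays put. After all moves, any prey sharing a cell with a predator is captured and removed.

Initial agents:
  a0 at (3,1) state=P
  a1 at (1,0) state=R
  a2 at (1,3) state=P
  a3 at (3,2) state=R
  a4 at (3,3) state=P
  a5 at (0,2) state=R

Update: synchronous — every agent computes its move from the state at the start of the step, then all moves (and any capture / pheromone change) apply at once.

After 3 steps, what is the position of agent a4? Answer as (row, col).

(3, 4)

t=1: a0@(3,2):P a1@(1,1):R a2@(1,4):P a3@(3,3):R a4@(3,2):P a5@(4,2):R
t=2: a0@(3,3):P a1@(1,2):R a2@(1,0):P a3@(3,4):R a4@(3,3):P a5@(0,2):R
t=3: a0@(3,4):P a1@(1,3):R a2@(1,1):P a3@(3,0):R a4@(3,4):P a5@(1,2):R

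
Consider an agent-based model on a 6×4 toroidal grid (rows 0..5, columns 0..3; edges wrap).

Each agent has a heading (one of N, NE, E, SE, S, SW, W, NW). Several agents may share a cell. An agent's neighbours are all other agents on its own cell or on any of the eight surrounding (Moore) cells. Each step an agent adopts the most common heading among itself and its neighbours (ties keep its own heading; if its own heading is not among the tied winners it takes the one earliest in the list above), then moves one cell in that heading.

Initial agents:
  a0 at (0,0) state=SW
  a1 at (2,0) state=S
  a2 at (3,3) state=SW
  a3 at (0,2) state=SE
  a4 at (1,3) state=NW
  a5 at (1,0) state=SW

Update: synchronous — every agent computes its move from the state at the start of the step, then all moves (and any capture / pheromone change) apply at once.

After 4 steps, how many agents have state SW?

6

t=1: a0@(1,3):SW a1@(3,3):SW a2@(4,2):SW a3@(1,3):SE a4@(2,2):SW a5@(2,3):SW
t=2: a0@(2,2):SW a1@(4,2):SW a2@(5,1):SW a3@(2,2):SW a4@(3,1):SW a5@(3,2):SW
t=3: a0@(3,1):SW a1@(5,1):SW a2@(0,0):SW a3@(3,1):SW a4@(4,0):SW a5@(4,1):SW
t=4: a0@(4,0):SW a1@(0,0):SW a2@(1,3):SW a3@(4,0):SW a4@(5,3):SW a5@(5,0):SW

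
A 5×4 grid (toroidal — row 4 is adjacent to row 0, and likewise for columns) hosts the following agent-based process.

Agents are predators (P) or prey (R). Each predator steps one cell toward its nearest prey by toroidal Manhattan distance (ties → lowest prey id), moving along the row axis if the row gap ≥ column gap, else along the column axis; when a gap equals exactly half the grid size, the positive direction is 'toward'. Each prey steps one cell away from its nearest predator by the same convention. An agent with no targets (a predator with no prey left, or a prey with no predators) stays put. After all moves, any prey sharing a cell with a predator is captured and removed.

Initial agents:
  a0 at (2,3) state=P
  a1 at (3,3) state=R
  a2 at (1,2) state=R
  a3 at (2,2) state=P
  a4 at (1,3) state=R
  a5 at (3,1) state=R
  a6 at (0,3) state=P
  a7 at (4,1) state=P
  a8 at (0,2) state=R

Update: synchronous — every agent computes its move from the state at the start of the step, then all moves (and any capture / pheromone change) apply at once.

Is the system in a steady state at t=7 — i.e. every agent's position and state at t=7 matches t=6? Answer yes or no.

t=1: a0@(3,3):P a1@(4,3):R a2@(0,2):R a3@(1,2):P a4@(0,3):R a5@(2,1):R a6@(1,3):P a7@(3,1):P a8@(0,1):R
t=2: a0@(4,3):P a2@(4,2):R a3@(0,2):P a5@(1,1):R a6@(0,3):P a7@(2,1):P a8@(4,1):R
t=3: a0@(4,2):P a2@(4,1):R a3@(4,2):P a5@(0,1):R a6@(4,3):P a7@(1,1):P a8@(4,0):R
t=4: a0@(4,1):P a3@(4,1):P a6@(4,0):P a7@(0,1):P
t=5: (unchanged — steady state)

yes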